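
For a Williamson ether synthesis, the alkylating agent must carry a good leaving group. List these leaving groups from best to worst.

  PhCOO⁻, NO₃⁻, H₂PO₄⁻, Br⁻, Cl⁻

The more stable X⁻ (or X) is on its own — i.e. the weaker a base it is — the better a leaving group it makes.
Br⁻: pKₐ(HBr) ≈ -9
Cl⁻: pKₐ(HCl) ≈ -7
NO₃⁻: pKₐ(HNO₃) ≈ -1.3
H₂PO₄⁻: pKₐ(H₃PO₄) ≈ 2.1
PhCOO⁻: pKₐ(C₆H₅COOH) ≈ 4.2

Br⁻ > Cl⁻ > NO₃⁻ > H₂PO₄⁻ > PhCOO⁻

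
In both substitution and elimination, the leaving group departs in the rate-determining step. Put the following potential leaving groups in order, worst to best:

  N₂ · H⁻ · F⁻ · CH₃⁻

CH₃⁻ < H⁻ < F⁻ < N₂

Leaving-group ability tracks the stability of the departed species; conjugate-acid pKₐ is the usual yardstick (lower pKₐ → better LG).
N₂: no meaningful conjugate acid; N₂ departs as an exceptionally stable neutral molecule
F⁻: pKₐ(HF) ≈ 3.2 — small and strongly basic; the poor halide leaving group
H⁻: pKₐ(H₂) ≈ 36 — extremely strong base; leaves only in special hydride-transfer contexts
CH₃⁻: pKₐ(CH₄) ≈ 48 — unstabilised carbanion; the worst conceivable leaving group
Listed from poorest to best leaving group as asked.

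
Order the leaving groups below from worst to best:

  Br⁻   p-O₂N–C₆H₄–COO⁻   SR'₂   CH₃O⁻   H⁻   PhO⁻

H⁻ < CH₃O⁻ < PhO⁻ < p-O₂N–C₆H₄–COO⁻ < SR'₂ < Br⁻

Leaving-group ability tracks the stability of the departed species; conjugate-acid pKₐ is the usual yardstick (lower pKₐ → better LG).
Br⁻: pKₐ(HBr) ≈ -9
SR'₂: pKₐ(R'₂SH⁺) ≈ -7
p-O₂N–C₆H₄–COO⁻: pKₐ(p-nitrobenzoic acid) ≈ 3.4 — electron-withdrawing nitro group stabilises the carboxylate
PhO⁻: pKₐ(C₆H₅OH (phenol)) ≈ 10
CH₃O⁻: pKₐ(CH₃OH) ≈ 15.5
H⁻: pKₐ(H₂) ≈ 36
The question asks for worst first, so the sequence is read in increasing leaving-group ability.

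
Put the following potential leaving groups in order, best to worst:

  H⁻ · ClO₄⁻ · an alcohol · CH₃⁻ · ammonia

ClO₄⁻: pKₐ(HClO₄) ≈ -10
an alcohol: pKₐ(R'OH₂⁺) ≈ -2.4
ammonia: pKₐ(NH₄⁺) ≈ 9.2
H⁻: pKₐ(H₂) ≈ 36
CH₃⁻: pKₐ(CH₄) ≈ 48

ClO₄⁻ > an alcohol > ammonia > H⁻ > CH₃⁻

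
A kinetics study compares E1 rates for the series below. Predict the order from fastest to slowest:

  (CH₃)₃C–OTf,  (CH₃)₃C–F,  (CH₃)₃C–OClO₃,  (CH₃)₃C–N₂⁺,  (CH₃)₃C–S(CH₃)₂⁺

With the same alkyl group throughout, only the leaving group differentiates the rates.
Leaving-group ability tracks the stability of the departed species; conjugate-acid pKₐ is the usual yardstick (lower pKₐ → better LG).
(CH₃)₃C–N₂⁺ loses N₂: no meaningful conjugate acid; N₂ departs as an exceptionally stable neutral molecule
(CH₃)₃C–OTf loses OTf⁻: pKₐ(CF₃SO₃H (triflic acid)) ≈ -14
(CH₃)₃C–OClO₃ loses ClO₄⁻: pKₐ(HClO₄) ≈ -10
(CH₃)₃C–S(CH₃)₂⁺ loses SR'₂: pKₐ(R'₂SH⁺) ≈ -7
(CH₃)₃C–F loses F⁻: pKₐ(HF) ≈ 3.2

(CH₃)₃C–N₂⁺ > (CH₃)₃C–OTf > (CH₃)₃C–OClO₃ > (CH₃)₃C–S(CH₃)₂⁺ > (CH₃)₃C–F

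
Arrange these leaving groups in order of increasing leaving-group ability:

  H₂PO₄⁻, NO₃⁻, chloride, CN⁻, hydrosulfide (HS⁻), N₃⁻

CN⁻ < hydrosulfide (HS⁻) < N₃⁻ < H₂PO₄⁻ < NO₃⁻ < chloride

chloride: pKₐ(HCl) ≈ -7 — moderately weak base
NO₃⁻: pKₐ(HNO₃) ≈ -1.3 — resonance-delocalised over three oxygens
H₂PO₄⁻: pKₐ(H₃PO₄) ≈ 2.1
N₃⁻: pKₐ(HN₃) ≈ 4.7
hydrosulfide (HS⁻): pKₐ(H₂S) ≈ 7 — larger and more polarisable than the oxygen analogue
CN⁻: pKₐ(HCN) ≈ 9.2 — sp carbon stabilises the charge somewhat, but still a poor LG
Reversing gives the worst-to-best order requested.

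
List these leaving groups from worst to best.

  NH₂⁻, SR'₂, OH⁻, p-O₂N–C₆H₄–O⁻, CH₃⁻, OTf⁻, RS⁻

OTf⁻: pKₐ(CF₃SO₃H (triflic acid)) ≈ -14
SR'₂: pKₐ(R'₂SH⁺) ≈ -7
p-O₂N–C₆H₄–O⁻: pKₐ(p-nitrophenol) ≈ 7.2
RS⁻: pKₐ(RSH (a thiol)) ≈ 10.5
OH⁻: pKₐ(H₂O) ≈ 15.7
NH₂⁻: pKₐ(NH₃) ≈ 38
CH₃⁻: pKₐ(CH₄) ≈ 48
Listed from poorest to best leaving group as asked.

CH₃⁻ < NH₂⁻ < OH⁻ < RS⁻ < p-O₂N–C₆H₄–O⁻ < SR'₂ < OTf⁻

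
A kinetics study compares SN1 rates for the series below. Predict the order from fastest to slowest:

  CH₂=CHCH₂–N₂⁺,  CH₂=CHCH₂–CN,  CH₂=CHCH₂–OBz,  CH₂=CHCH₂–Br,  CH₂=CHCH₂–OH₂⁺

The skeletons are identical, so relative rate is governed entirely by leaving-group ability.
A good leaving group is a weak base: the lower the pKₐ of its conjugate acid, the more readily it departs.
CH₂=CHCH₂–N₂⁺ loses N₂: no meaningful conjugate acid; N₂ departs as an exceptionally stable neutral molecule
CH₂=CHCH₂–Br loses Br⁻: pKₐ(HBr) ≈ -9
CH₂=CHCH₂–OH₂⁺ loses H₂O: pKₐ(H₃O⁺) ≈ -1.7
CH₂=CHCH₂–OBz loses PhCOO⁻: pKₐ(C₆H₅COOH) ≈ 4.2
CH₂=CHCH₂–CN loses CN⁻: pKₐ(HCN) ≈ 9.2

CH₂=CHCH₂–N₂⁺ > CH₂=CHCH₂–Br > CH₂=CHCH₂–OH₂⁺ > CH₂=CHCH₂–OBz > CH₂=CHCH₂–CN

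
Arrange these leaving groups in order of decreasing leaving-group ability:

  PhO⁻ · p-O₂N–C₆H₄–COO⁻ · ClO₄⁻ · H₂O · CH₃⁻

ClO₄⁻: pKₐ(HClO₄) ≈ -10 — extremely weak base; rarely used for safety reasons
H₂O: pKₐ(H₃O⁺) ≈ -1.7 — neutral; leaves from a protonated alcohol (R–OH₂⁺)
p-O₂N–C₆H₄–COO⁻: pKₐ(p-nitrobenzoic acid) ≈ 3.4 — electron-withdrawing nitro group stabilises the carboxylate
PhO⁻: pKₐ(C₆H₅OH (phenol)) ≈ 10 — resonance into the ring helps, but still a poor LG
CH₃⁻: pKₐ(CH₄) ≈ 48

ClO₄⁻ > H₂O > p-O₂N–C₆H₄–COO⁻ > PhO⁻ > CH₃⁻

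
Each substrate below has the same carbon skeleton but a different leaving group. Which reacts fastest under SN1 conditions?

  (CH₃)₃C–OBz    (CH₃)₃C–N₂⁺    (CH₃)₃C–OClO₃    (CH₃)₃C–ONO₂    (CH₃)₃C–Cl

(CH₃)₃C–N₂⁺

The skeletons are identical, so relative rate is governed entirely by leaving-group ability.
Rank by basicity of the departing species: weakest base leaves most easily.
(CH₃)₃C–N₂⁺ loses N₂: no meaningful conjugate acid; N₂ departs as an exceptionally stable neutral molecule
(CH₃)₃C–OClO₃ loses ClO₄⁻: pKₐ(HClO₄) ≈ -10
(CH₃)₃C–Cl loses Cl⁻: pKₐ(HCl) ≈ -7
(CH₃)₃C–ONO₂ loses NO₃⁻: pKₐ(HNO₃) ≈ -1.3
(CH₃)₃C–OBz loses PhCOO⁻: pKₐ(C₆H₅COOH) ≈ 4.2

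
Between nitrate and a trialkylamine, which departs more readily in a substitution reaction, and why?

nitrate

nitrate is the better leaving group.
pKₐ(HNO₃) ≈ -1.3 versus pKₐ(R'₃NH⁺) ≈ 10.7: nitrate is the much weaker base.
Resonance-delocalised over three oxygens.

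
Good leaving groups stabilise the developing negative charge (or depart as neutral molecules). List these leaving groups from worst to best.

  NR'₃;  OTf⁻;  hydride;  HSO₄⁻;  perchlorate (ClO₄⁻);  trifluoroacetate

hydride < NR'₃ < trifluoroacetate < HSO₄⁻ < perchlorate (ClO₄⁻) < OTf⁻

A good leaving group is a weak base: the lower the pKₐ of its conjugate acid, the more readily it departs.
OTf⁻: pKₐ(CF₃SO₃H (triflic acid)) ≈ -14 — charge spread over three oxygens and a CF₃ group; the premier leaving group in synthesis
perchlorate (ClO₄⁻): pKₐ(HClO₄) ≈ -10 — extremely weak base; rarely used for safety reasons
HSO₄⁻: pKₐ(H₂SO₄) ≈ -3
trifluoroacetate: pKₐ(CF₃COOH) ≈ 0.2 — strongly electron-withdrawing CF₃ stabilises the carboxylate
NR'₃: pKₐ(R'₃NH⁺) ≈ 10.7 — neutral but still a fairly strong base; Hofmann-elimination LG
hydride: pKₐ(H₂) ≈ 36
The question asks for worst first, so the sequence is read in increasing leaving-group ability.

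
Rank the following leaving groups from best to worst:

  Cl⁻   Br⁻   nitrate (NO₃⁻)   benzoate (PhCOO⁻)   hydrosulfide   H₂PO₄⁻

Rank by basicity of the departing species: weakest base leaves most easily.
Br⁻: pKₐ(HBr) ≈ -9 — weak base; good leaving group
Cl⁻: pKₐ(HCl) ≈ -7
nitrate (NO₃⁻): pKₐ(HNO₃) ≈ -1.3 — resonance-delocalised over three oxygens
H₂PO₄⁻: pKₐ(H₃PO₄) ≈ 2.1 — moderate base; biological leaving group after further activation
benzoate (PhCOO⁻): pKₐ(C₆H₅COOH) ≈ 4.2 — aryl carboxylate
hydrosulfide: pKₐ(H₂S) ≈ 7 — larger and more polarisable than the oxygen analogue

Br⁻ > Cl⁻ > nitrate (NO₃⁻) > H₂PO₄⁻ > benzoate (PhCOO⁻) > hydrosulfide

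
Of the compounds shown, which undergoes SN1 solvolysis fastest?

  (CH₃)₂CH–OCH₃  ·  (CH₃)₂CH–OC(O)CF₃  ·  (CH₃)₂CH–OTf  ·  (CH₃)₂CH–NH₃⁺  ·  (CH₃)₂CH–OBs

The skeletons are identical, so relative rate is governed entirely by leaving-group ability.
Rank by basicity of the departing species: weakest base leaves most easily.
(CH₃)₂CH–OTf loses OTf⁻: pKₐ(CF₃SO₃H (triflic acid)) ≈ -14
(CH₃)₂CH–OBs loses OBs⁻: pKₐ(p-BrC₆H₄SO₃H) ≈ -2.8
(CH₃)₂CH–OC(O)CF₃ loses CF₃COO⁻: pKₐ(CF₃COOH) ≈ 0.2
(CH₃)₂CH–NH₃⁺ loses NH₃: pKₐ(NH₄⁺) ≈ 9.2
(CH₃)₂CH–OCH₃ loses CH₃O⁻: pKₐ(CH₃OH) ≈ 15.5

(CH₃)₂CH–OTf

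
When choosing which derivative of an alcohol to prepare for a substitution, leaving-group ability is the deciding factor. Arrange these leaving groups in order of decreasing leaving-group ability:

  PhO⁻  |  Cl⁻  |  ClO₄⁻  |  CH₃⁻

ClO₄⁻ > Cl⁻ > PhO⁻ > CH₃⁻

A good leaving group is a weak base: the lower the pKₐ of its conjugate acid, the more readily it departs.
ClO₄⁻: pKₐ(HClO₄) ≈ -10
Cl⁻: pKₐ(HCl) ≈ -7 — moderately weak base
PhO⁻: pKₐ(C₆H₅OH (phenol)) ≈ 10
CH₃⁻: pKₐ(CH₄) ≈ 48 — unstabilised carbanion; the worst conceivable leaving group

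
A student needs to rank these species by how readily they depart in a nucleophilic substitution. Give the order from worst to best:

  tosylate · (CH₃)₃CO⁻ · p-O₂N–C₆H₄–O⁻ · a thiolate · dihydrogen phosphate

A good leaving group is a weak base: the lower the pKₐ of its conjugate acid, the more readily it departs.
tosylate: pKₐ(p-CH₃C₆H₄SO₃H (TsOH)) ≈ -2.8
dihydrogen phosphate: pKₐ(H₃PO₄) ≈ 2.1 — moderate base; biological leaving group after further activation
p-O₂N–C₆H₄–O⁻: pKₐ(p-nitrophenol) ≈ 7.2
a thiolate: pKₐ(RSH (a thiol)) ≈ 10.5
(CH₃)₃CO⁻: pKₐ(t-BuOH) ≈ 18
The question asks for worst first, so the sequence is read in increasing leaving-group ability.

(CH₃)₃CO⁻ < a thiolate < p-O₂N–C₆H₄–O⁻ < dihydrogen phosphate < tosylate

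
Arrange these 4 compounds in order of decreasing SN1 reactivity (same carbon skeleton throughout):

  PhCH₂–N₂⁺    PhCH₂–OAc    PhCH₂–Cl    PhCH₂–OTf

PhCH₂–N₂⁺ > PhCH₂–OTf > PhCH₂–Cl > PhCH₂–OAc

With the same alkyl group throughout, only the leaving group differentiates the rates.
A good leaving group is a weak base: the lower the pKₐ of its conjugate acid, the more readily it departs.
PhCH₂–N₂⁺ loses N₂: no meaningful conjugate acid; N₂ departs as an exceptionally stable neutral molecule
PhCH₂–OTf loses OTf⁻: pKₐ(CF₃SO₃H (triflic acid)) ≈ -14
PhCH₂–Cl loses Cl⁻: pKₐ(HCl) ≈ -7
PhCH₂–OAc loses AcO⁻: pKₐ(CH₃COOH) ≈ 4.8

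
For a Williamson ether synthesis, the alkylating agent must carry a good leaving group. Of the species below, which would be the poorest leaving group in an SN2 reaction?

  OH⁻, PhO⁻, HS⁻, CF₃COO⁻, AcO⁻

CF₃COO⁻: pKₐ(CF₃COOH) ≈ 0.2
AcO⁻: pKₐ(CH₃COOH) ≈ 4.8
HS⁻: pKₐ(H₂S) ≈ 7
PhO⁻: pKₐ(C₆H₅OH (phenol)) ≈ 10
OH⁻: pKₐ(H₂O) ≈ 15.7

OH⁻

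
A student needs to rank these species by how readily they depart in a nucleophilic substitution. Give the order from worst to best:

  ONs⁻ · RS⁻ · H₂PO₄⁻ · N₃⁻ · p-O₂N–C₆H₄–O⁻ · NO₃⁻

RS⁻ < p-O₂N–C₆H₄–O⁻ < N₃⁻ < H₂PO₄⁻ < NO₃⁻ < ONs⁻

Leaving-group ability tracks the stability of the departed species; conjugate-acid pKₐ is the usual yardstick (lower pKₐ → better LG).
ONs⁻: pKₐ(p-O₂NC₆H₄SO₃H) ≈ -3.5
NO₃⁻: pKₐ(HNO₃) ≈ -1.3
H₂PO₄⁻: pKₐ(H₃PO₄) ≈ 2.1 — moderate base; biological leaving group after further activation
N₃⁻: pKₐ(HN₃) ≈ 4.7 — linear, resonance-stabilised
p-O₂N–C₆H₄–O⁻: pKₐ(p-nitrophenol) ≈ 7.2 — nitro group delocalises the charge; the classic chromogenic LG
RS⁻: pKₐ(RSH (a thiol)) ≈ 10.5 — moderately basic; rarely leaves without activation
Reversing gives the worst-to-best order requested.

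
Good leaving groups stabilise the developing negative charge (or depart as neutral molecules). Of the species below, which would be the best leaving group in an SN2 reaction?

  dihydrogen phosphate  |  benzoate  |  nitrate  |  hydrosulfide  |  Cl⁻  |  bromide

A good leaving group is a weak base: the lower the pKₐ of its conjugate acid, the more readily it departs.
bromide: pKₐ(HBr) ≈ -9
Cl⁻: pKₐ(HCl) ≈ -7
nitrate: pKₐ(HNO₃) ≈ -1.3
dihydrogen phosphate: pKₐ(H₃PO₄) ≈ 2.1
benzoate: pKₐ(C₆H₅COOH) ≈ 4.2
hydrosulfide: pKₐ(H₂S) ≈ 7

bromide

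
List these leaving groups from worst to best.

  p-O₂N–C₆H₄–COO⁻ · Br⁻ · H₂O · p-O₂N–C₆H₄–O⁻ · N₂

p-O₂N–C₆H₄–O⁻ < p-O₂N–C₆H₄–COO⁻ < H₂O < Br⁻ < N₂

A good leaving group is a weak base: the lower the pKₐ of its conjugate acid, the more readily it departs.
N₂: no meaningful conjugate acid; N₂ departs as an exceptionally stable neutral molecule
Br⁻: pKₐ(HBr) ≈ -9
H₂O: pKₐ(H₃O⁺) ≈ -1.7
p-O₂N–C₆H₄–COO⁻: pKₐ(p-nitrobenzoic acid) ≈ 3.4
p-O₂N–C₆H₄–O⁻: pKₐ(p-nitrophenol) ≈ 7.2
Listed from poorest to best leaving group as asked.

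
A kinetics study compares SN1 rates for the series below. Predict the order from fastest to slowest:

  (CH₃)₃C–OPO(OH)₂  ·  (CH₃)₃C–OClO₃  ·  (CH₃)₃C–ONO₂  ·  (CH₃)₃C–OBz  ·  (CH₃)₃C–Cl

(CH₃)₃C–OClO₃ > (CH₃)₃C–Cl > (CH₃)₃C–ONO₂ > (CH₃)₃C–OPO(OH)₂ > (CH₃)₃C–OBz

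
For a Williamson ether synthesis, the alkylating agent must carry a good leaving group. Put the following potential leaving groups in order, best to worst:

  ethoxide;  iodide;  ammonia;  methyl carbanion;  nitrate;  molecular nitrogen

molecular nitrogen: no meaningful conjugate acid; N₂ departs as an exceptionally stable neutral molecule
iodide: pKₐ(HI) ≈ -10
nitrate: pKₐ(HNO₃) ≈ -1.3
ammonia: pKₐ(NH₄⁺) ≈ 9.2
ethoxide: pKₐ(CH₃CH₂OH) ≈ 16
methyl carbanion: pKₐ(CH₄) ≈ 48

molecular nitrogen > iodide > nitrate > ammonia > ethoxide > methyl carbanion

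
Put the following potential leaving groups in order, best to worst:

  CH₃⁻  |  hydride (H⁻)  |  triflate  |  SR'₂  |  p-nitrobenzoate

Leaving-group ability tracks the stability of the departed species; conjugate-acid pKₐ is the usual yardstick (lower pKₐ → better LG).
triflate: pKₐ(CF₃SO₃H (triflic acid)) ≈ -14
SR'₂: pKₐ(R'₂SH⁺) ≈ -7
p-nitrobenzoate: pKₐ(p-nitrobenzoic acid) ≈ 3.4
hydride (H⁻): pKₐ(H₂) ≈ 36
CH₃⁻: pKₐ(CH₄) ≈ 48

triflate > SR'₂ > p-nitrobenzoate > hydride (H⁻) > CH₃⁻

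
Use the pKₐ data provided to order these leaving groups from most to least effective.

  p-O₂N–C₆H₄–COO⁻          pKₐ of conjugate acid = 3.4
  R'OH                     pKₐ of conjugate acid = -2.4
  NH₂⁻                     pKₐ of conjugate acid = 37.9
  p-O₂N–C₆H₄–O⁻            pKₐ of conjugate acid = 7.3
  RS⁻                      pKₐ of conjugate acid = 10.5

R'OH > p-O₂N–C₆H₄–COO⁻ > p-O₂N–C₆H₄–O⁻ > RS⁻ > NH₂⁻

Lower conjugate-acid pKₐ ⇒ weaker base ⇒ better leaving group.
Sorting by the given values: R'OH (-2.4), p-O₂N–C₆H₄–COO⁻ (3.4), p-O₂N–C₆H₄–O⁻ (7.3), RS⁻ (10.5), NH₂⁻ (37.9).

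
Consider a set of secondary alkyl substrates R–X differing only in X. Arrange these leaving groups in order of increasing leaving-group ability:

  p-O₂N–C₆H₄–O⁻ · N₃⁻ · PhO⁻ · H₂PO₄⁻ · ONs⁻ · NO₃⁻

PhO⁻ < p-O₂N–C₆H₄–O⁻ < N₃⁻ < H₂PO₄⁻ < NO₃⁻ < ONs⁻

Leaving-group ability tracks the stability of the departed species; conjugate-acid pKₐ is the usual yardstick (lower pKₐ → better LG).
ONs⁻: pKₐ(p-O₂NC₆H₄SO₃H) ≈ -3.5
NO₃⁻: pKₐ(HNO₃) ≈ -1.3
H₂PO₄⁻: pKₐ(H₃PO₄) ≈ 2.1 — moderate base; biological leaving group after further activation
N₃⁻: pKₐ(HN₃) ≈ 4.7 — linear, resonance-stabilised
p-O₂N–C₆H₄–O⁻: pKₐ(p-nitrophenol) ≈ 7.2 — nitro group delocalises the charge; the classic chromogenic LG
PhO⁻: pKₐ(C₆H₅OH (phenol)) ≈ 10 — resonance into the ring helps, but still a poor LG
Reversing gives the worst-to-best order requested.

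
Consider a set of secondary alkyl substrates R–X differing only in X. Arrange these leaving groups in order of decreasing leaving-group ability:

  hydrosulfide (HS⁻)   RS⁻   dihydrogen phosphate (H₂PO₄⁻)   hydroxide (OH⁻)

Rank by basicity of the departing species: weakest base leaves most easily.
dihydrogen phosphate (H₂PO₄⁻): pKₐ(H₃PO₄) ≈ 2.1 — moderate base; biological leaving group after further activation
hydrosulfide (HS⁻): pKₐ(H₂S) ≈ 7 — larger and more polarisable than the oxygen analogue
RS⁻: pKₐ(RSH (a thiol)) ≈ 10.5 — moderately basic; rarely leaves without activation
hydroxide (OH⁻): pKₐ(H₂O) ≈ 15.7 — strong base; essentially never leaves without prior activation

dihydrogen phosphate (H₂PO₄⁻) > hydrosulfide (HS⁻) > RS⁻ > hydroxide (OH⁻)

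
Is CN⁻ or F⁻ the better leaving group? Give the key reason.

F⁻ is the better leaving group.
pKₐ(HF) ≈ 3.2 versus pKₐ(HCN) ≈ 9.2: F⁻ is the much weaker base.
Small and strongly basic; the poor halide leaving group.

F⁻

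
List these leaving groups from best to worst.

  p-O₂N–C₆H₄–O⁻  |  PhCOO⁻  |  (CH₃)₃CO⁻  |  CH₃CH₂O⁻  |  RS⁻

Leaving-group ability tracks the stability of the departed species; conjugate-acid pKₐ is the usual yardstick (lower pKₐ → better LG).
PhCOO⁻: pKₐ(C₆H₅COOH) ≈ 4.2 — aryl carboxylate
p-O₂N–C₆H₄–O⁻: pKₐ(p-nitrophenol) ≈ 7.2 — nitro group delocalises the charge; the classic chromogenic LG
RS⁻: pKₐ(RSH (a thiol)) ≈ 10.5 — moderately basic; rarely leaves without activation
CH₃CH₂O⁻: pKₐ(CH₃CH₂OH) ≈ 16 — strong base; alkoxides do not leave unassisted
(CH₃)₃CO⁻: pKₐ(t-BuOH) ≈ 18

PhCOO⁻ > p-O₂N–C₆H₄–O⁻ > RS⁻ > CH₃CH₂O⁻ > (CH₃)₃CO⁻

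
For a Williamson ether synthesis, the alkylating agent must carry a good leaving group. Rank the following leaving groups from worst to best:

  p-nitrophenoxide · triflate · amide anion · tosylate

amide anion < p-nitrophenoxide < tosylate < triflate

A good leaving group is a weak base: the lower the pKₐ of its conjugate acid, the more readily it departs.
triflate: pKₐ(CF₃SO₃H (triflic acid)) ≈ -14
tosylate: pKₐ(p-CH₃C₆H₄SO₃H (TsOH)) ≈ -2.8
p-nitrophenoxide: pKₐ(p-nitrophenol) ≈ 7.2
amide anion: pKₐ(NH₃) ≈ 38
Listed from poorest to best leaving group as asked.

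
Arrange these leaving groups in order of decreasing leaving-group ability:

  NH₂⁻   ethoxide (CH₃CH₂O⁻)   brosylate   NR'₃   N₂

N₂ > brosylate > NR'₃ > ethoxide (CH₃CH₂O⁻) > NH₂⁻

A good leaving group is a weak base: the lower the pKₐ of its conjugate acid, the more readily it departs.
N₂: no meaningful conjugate acid; N₂ departs as an exceptionally stable neutral molecule
brosylate: pKₐ(p-BrC₆H₄SO₃H) ≈ -2.8
NR'₃: pKₐ(R'₃NH⁺) ≈ 10.7
ethoxide (CH₃CH₂O⁻): pKₐ(CH₃CH₂OH) ≈ 16 — strong base; alkoxides do not leave unassisted
NH₂⁻: pKₐ(NH₃) ≈ 38 — extremely strong base; never a leaving group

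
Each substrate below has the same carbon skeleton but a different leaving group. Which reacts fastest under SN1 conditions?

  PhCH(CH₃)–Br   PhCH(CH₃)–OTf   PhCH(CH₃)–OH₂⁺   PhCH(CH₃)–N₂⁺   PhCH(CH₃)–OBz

PhCH(CH₃)–N₂⁺

Same R in every case — rank the leaving groups.
The more stable X⁻ (or X) is on its own — i.e. the weaker a base it is — the better a leaving group it makes.
PhCH(CH₃)–N₂⁺ loses N₂: no meaningful conjugate acid; N₂ departs as an exceptionally stable neutral molecule
PhCH(CH₃)–OTf loses OTf⁻: pKₐ(CF₃SO₃H (triflic acid)) ≈ -14
PhCH(CH₃)–Br loses Br⁻: pKₐ(HBr) ≈ -9
PhCH(CH₃)–OH₂⁺ loses H₂O: pKₐ(H₃O⁺) ≈ -1.7
PhCH(CH₃)–OBz loses PhCOO⁻: pKₐ(C₆H₅COOH) ≈ 4.2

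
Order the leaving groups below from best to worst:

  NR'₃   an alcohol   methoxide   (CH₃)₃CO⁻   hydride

an alcohol > NR'₃ > methoxide > (CH₃)₃CO⁻ > hydride

A good leaving group is a weak base: the lower the pKₐ of its conjugate acid, the more readily it departs.
an alcohol: pKₐ(R'OH₂⁺) ≈ -2.4
NR'₃: pKₐ(R'₃NH⁺) ≈ 10.7
methoxide: pKₐ(CH₃OH) ≈ 15.5
(CH₃)₃CO⁻: pKₐ(t-BuOH) ≈ 18 — bulky, strongly basic alkoxide
hydride: pKₐ(H₂) ≈ 36 — extremely strong base; leaves only in special hydride-transfer contexts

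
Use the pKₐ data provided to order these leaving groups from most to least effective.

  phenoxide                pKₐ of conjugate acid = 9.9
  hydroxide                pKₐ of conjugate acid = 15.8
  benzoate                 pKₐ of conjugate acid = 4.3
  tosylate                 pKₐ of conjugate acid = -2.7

Lower conjugate-acid pKₐ ⇒ weaker base ⇒ better leaving group.
Sorting by the given values: tosylate (-2.7), benzoate (4.3), phenoxide (9.9), hydroxide (15.8).

tosylate > benzoate > phenoxide > hydroxide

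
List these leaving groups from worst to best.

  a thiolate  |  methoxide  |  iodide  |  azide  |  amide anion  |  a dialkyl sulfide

amide anion < methoxide < a thiolate < azide < a dialkyl sulfide < iodide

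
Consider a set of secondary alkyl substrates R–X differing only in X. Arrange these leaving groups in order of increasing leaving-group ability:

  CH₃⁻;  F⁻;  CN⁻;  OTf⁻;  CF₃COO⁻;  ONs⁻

OTf⁻: pKₐ(CF₃SO₃H (triflic acid)) ≈ -14
ONs⁻: pKₐ(p-O₂NC₆H₄SO₃H) ≈ -3.5
CF₃COO⁻: pKₐ(CF₃COOH) ≈ 0.2
F⁻: pKₐ(HF) ≈ 3.2
CN⁻: pKₐ(HCN) ≈ 9.2
CH₃⁻: pKₐ(CH₄) ≈ 48
Reversing gives the worst-to-best order requested.

CH₃⁻ < CN⁻ < F⁻ < CF₃COO⁻ < ONs⁻ < OTf⁻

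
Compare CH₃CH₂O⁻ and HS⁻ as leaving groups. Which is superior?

HS⁻

HS⁻ is the better leaving group.
pKₐ(H₂S) ≈ 7 versus pKₐ(CH₃CH₂OH) ≈ 16: HS⁻ is the much weaker base.
Larger and more polarisable than the oxygen analogue.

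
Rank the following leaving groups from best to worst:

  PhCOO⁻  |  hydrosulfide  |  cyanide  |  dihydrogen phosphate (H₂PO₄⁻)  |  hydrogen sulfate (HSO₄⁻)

hydrogen sulfate (HSO₄⁻) > dihydrogen phosphate (H₂PO₄⁻) > PhCOO⁻ > hydrosulfide > cyanide

The more stable X⁻ (or X) is on its own — i.e. the weaker a base it is — the better a leaving group it makes.
hydrogen sulfate (HSO₄⁻): pKₐ(H₂SO₄) ≈ -3
dihydrogen phosphate (H₂PO₄⁻): pKₐ(H₃PO₄) ≈ 2.1
PhCOO⁻: pKₐ(C₆H₅COOH) ≈ 4.2 — aryl carboxylate
hydrosulfide: pKₐ(H₂S) ≈ 7 — larger and more polarisable than the oxygen analogue
cyanide: pKₐ(HCN) ≈ 9.2 — sp carbon stabilises the charge somewhat, but still a poor LG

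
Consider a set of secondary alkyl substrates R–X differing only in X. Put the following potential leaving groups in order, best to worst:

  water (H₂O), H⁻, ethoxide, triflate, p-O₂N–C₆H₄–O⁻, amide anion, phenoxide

triflate > water (H₂O) > p-O₂N–C₆H₄–O⁻ > phenoxide > ethoxide > H⁻ > amide anion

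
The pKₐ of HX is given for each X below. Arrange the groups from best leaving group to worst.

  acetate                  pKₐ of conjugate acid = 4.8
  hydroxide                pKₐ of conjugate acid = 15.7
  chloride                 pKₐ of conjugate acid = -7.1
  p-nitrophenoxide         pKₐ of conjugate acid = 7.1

chloride > acetate > p-nitrophenoxide > hydroxide

Lower conjugate-acid pKₐ ⇒ weaker base ⇒ better leaving group.
Sorting by the given values: chloride (-7.1), acetate (4.8), p-nitrophenoxide (7.1), hydroxide (15.7).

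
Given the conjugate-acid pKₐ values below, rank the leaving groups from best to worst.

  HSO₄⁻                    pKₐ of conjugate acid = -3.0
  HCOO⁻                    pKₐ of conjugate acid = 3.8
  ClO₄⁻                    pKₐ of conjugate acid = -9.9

Lower conjugate-acid pKₐ ⇒ weaker base ⇒ better leaving group.
Sorting by the given values: ClO₄⁻ (-9.9), HSO₄⁻ (-3.0), HCOO⁻ (3.8).

ClO₄⁻ > HSO₄⁻ > HCOO⁻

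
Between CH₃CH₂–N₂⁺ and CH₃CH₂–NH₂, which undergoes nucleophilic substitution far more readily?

CH₃CH₂–N₂⁺

From CH₃CH₂–NH₂ the departing group would be NH₂⁻ (pKₐ(NH₃) ≈ 38). Extremely strong base; never a leaving group.
From CH₃CH₂–N₂⁺ the leaving group is N₂ (no meaningful conjugate acid; N₂ departs as an exceptionally stable neutral molecule).
(In practice CH₃CH₂–N₂⁺ is made from CH₃CH₂–NH₂ by diazotisation (NaNO₂ / HCl, 0 °C), generating a diazonium salt that expels N₂.)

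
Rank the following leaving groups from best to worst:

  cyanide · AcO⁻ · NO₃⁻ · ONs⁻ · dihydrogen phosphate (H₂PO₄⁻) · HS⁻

Leaving-group ability tracks the stability of the departed species; conjugate-acid pKₐ is the usual yardstick (lower pKₐ → better LG).
ONs⁻: pKₐ(p-O₂NC₆H₄SO₃H) ≈ -3.5
NO₃⁻: pKₐ(HNO₃) ≈ -1.3 — resonance-delocalised over three oxygens
dihydrogen phosphate (H₂PO₄⁻): pKₐ(H₃PO₄) ≈ 2.1
AcO⁻: pKₐ(CH₃COOH) ≈ 4.8 — resonance-stabilised but still a weak base
HS⁻: pKₐ(H₂S) ≈ 7 — larger and more polarisable than the oxygen analogue
cyanide: pKₐ(HCN) ≈ 9.2 — sp carbon stabilises the charge somewhat, but still a poor LG

ONs⁻ > NO₃⁻ > dihydrogen phosphate (H₂PO₄⁻) > AcO⁻ > HS⁻ > cyanide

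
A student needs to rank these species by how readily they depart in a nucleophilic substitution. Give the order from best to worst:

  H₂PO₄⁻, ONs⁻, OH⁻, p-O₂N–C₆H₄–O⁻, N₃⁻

ONs⁻ > H₂PO₄⁻ > N₃⁻ > p-O₂N–C₆H₄–O⁻ > OH⁻

Leaving-group ability tracks the stability of the departed species; conjugate-acid pKₐ is the usual yardstick (lower pKₐ → better LG).
ONs⁻: pKₐ(p-O₂NC₆H₄SO₃H) ≈ -3.5 — p-nitro group further stabilises the sulfonate
H₂PO₄⁻: pKₐ(H₃PO₄) ≈ 2.1 — moderate base; biological leaving group after further activation
N₃⁻: pKₐ(HN₃) ≈ 4.7
p-O₂N–C₆H₄–O⁻: pKₐ(p-nitrophenol) ≈ 7.2
OH⁻: pKₐ(H₂O) ≈ 15.7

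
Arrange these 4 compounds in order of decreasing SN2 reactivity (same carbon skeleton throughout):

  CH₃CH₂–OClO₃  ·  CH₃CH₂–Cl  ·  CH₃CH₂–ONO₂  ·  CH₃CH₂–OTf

Identical carbon frameworks mean the comparison reduces to leaving-group quality.
A good leaving group is a weak base: the lower the pKₐ of its conjugate acid, the more readily it departs.
CH₃CH₂–OTf loses OTf⁻: pKₐ(CF₃SO₃H (triflic acid)) ≈ -14
CH₃CH₂–OClO₃ loses ClO₄⁻: pKₐ(HClO₄) ≈ -10
CH₃CH₂–Cl loses Cl⁻: pKₐ(HCl) ≈ -7
CH₃CH₂–ONO₂ loses NO₃⁻: pKₐ(HNO₃) ≈ -1.3

CH₃CH₂–OTf > CH₃CH₂–OClO₃ > CH₃CH₂–Cl > CH₃CH₂–ONO₂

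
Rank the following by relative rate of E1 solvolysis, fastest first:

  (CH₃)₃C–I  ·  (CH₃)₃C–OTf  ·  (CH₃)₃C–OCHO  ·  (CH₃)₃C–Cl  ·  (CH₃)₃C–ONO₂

(CH₃)₃C–OTf > (CH₃)₃C–I > (CH₃)₃C–Cl > (CH₃)₃C–ONO₂ > (CH₃)₃C–OCHO

Identical carbon frameworks mean the comparison reduces to leaving-group quality.
A good leaving group is a weak base: the lower the pKₐ of its conjugate acid, the more readily it departs.
(CH₃)₃C–OTf loses OTf⁻: pKₐ(CF₃SO₃H (triflic acid)) ≈ -14
(CH₃)₃C–I loses I⁻: pKₐ(HI) ≈ -10
(CH₃)₃C–Cl loses Cl⁻: pKₐ(HCl) ≈ -7
(CH₃)₃C–ONO₂ loses NO₃⁻: pKₐ(HNO₃) ≈ -1.3
(CH₃)₃C–OCHO loses HCOO⁻: pKₐ(HCOOH) ≈ 3.8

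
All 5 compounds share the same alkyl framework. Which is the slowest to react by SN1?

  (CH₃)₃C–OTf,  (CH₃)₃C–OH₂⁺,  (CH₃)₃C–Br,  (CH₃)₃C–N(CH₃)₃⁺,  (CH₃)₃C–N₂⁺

(CH₃)₃C–N(CH₃)₃⁺

Same R in every case — rank the leaving groups.
A good leaving group is a weak base: the lower the pKₐ of its conjugate acid, the more readily it departs.
(CH₃)₃C–N₂⁺ loses N₂: no meaningful conjugate acid; N₂ departs as an exceptionally stable neutral molecule
(CH₃)₃C–OTf loses OTf⁻: pKₐ(CF₃SO₃H (triflic acid)) ≈ -14
(CH₃)₃C–Br loses Br⁻: pKₐ(HBr) ≈ -9
(CH₃)₃C–OH₂⁺ loses H₂O: pKₐ(H₃O⁺) ≈ -1.7
(CH₃)₃C–N(CH₃)₃⁺ loses NR'₃: pKₐ(R'₃NH⁺) ≈ 10.7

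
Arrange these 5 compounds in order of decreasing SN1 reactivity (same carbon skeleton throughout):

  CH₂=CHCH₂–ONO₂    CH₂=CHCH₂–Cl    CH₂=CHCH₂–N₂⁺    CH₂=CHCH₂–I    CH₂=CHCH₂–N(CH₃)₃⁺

CH₂=CHCH₂–N₂⁺ > CH₂=CHCH₂–I > CH₂=CHCH₂–Cl > CH₂=CHCH₂–ONO₂ > CH₂=CHCH₂–N(CH₃)₃⁺

Identical carbon frameworks mean the comparison reduces to leaving-group quality.
The more stable X⁻ (or X) is on its own — i.e. the weaker a base it is — the better a leaving group it makes.
CH₂=CHCH₂–N₂⁺ loses N₂: no meaningful conjugate acid; N₂ departs as an exceptionally stable neutral molecule
CH₂=CHCH₂–I loses I⁻: pKₐ(HI) ≈ -10
CH₂=CHCH₂–Cl loses Cl⁻: pKₐ(HCl) ≈ -7
CH₂=CHCH₂–ONO₂ loses NO₃⁻: pKₐ(HNO₃) ≈ -1.3
CH₂=CHCH₂–N(CH₃)₃⁺ loses NR'₃: pKₐ(R'₃NH⁺) ≈ 10.7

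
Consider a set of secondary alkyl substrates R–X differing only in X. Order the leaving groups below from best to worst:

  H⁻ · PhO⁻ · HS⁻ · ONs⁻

ONs⁻ > HS⁻ > PhO⁻ > H⁻

The more stable X⁻ (or X) is on its own — i.e. the weaker a base it is — the better a leaving group it makes.
ONs⁻: pKₐ(p-O₂NC₆H₄SO₃H) ≈ -3.5
HS⁻: pKₐ(H₂S) ≈ 7
PhO⁻: pKₐ(C₆H₅OH (phenol)) ≈ 10
H⁻: pKₐ(H₂) ≈ 36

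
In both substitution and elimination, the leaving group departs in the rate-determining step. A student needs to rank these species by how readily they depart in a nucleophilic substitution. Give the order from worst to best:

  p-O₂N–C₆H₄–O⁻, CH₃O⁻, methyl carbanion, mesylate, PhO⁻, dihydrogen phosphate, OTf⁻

OTf⁻: pKₐ(CF₃SO₃H (triflic acid)) ≈ -14
mesylate: pKₐ(CH₃SO₃H (MsOH)) ≈ -1.9
dihydrogen phosphate: pKₐ(H₃PO₄) ≈ 2.1
p-O₂N–C₆H₄–O⁻: pKₐ(p-nitrophenol) ≈ 7.2
PhO⁻: pKₐ(C₆H₅OH (phenol)) ≈ 10
CH₃O⁻: pKₐ(CH₃OH) ≈ 15.5
methyl carbanion: pKₐ(CH₄) ≈ 48
The question asks for worst first, so the sequence is read in increasing leaving-group ability.

methyl carbanion < CH₃O⁻ < PhO⁻ < p-O₂N–C₆H₄–O⁻ < dihydrogen phosphate < mesylate < OTf⁻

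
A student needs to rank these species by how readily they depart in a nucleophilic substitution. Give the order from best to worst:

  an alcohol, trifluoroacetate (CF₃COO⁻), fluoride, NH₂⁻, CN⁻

A good leaving group is a weak base: the lower the pKₐ of its conjugate acid, the more readily it departs.
an alcohol: pKₐ(R'OH₂⁺) ≈ -2.4
trifluoroacetate (CF₃COO⁻): pKₐ(CF₃COOH) ≈ 0.2
fluoride: pKₐ(HF) ≈ 3.2
CN⁻: pKₐ(HCN) ≈ 9.2
NH₂⁻: pKₐ(NH₃) ≈ 38

an alcohol > trifluoroacetate (CF₃COO⁻) > fluoride > CN⁻ > NH₂⁻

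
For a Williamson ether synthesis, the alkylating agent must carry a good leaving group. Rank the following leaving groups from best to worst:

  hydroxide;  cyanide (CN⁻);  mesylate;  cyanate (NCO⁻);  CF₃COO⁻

mesylate > CF₃COO⁻ > cyanate (NCO⁻) > cyanide (CN⁻) > hydroxide

mesylate: pKₐ(CH₃SO₃H (MsOH)) ≈ -1.9 — resonance-delocalised alkanesulfonate
CF₃COO⁻: pKₐ(CF₃COOH) ≈ 0.2 — strongly electron-withdrawing CF₃ stabilises the carboxylate
cyanate (NCO⁻): pKₐ(HOCN) ≈ 3.5
cyanide (CN⁻): pKₐ(HCN) ≈ 9.2
hydroxide: pKₐ(H₂O) ≈ 15.7 — strong base; essentially never leaves without prior activation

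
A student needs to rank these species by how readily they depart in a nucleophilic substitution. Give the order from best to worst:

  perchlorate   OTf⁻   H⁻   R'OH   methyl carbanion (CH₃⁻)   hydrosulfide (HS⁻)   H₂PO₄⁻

OTf⁻ > perchlorate > R'OH > H₂PO₄⁻ > hydrosulfide (HS⁻) > H⁻ > methyl carbanion (CH₃⁻)

OTf⁻: pKₐ(CF₃SO₃H (triflic acid)) ≈ -14 — charge spread over three oxygens and a CF₃ group; the premier leaving group in synthesis
perchlorate: pKₐ(HClO₄) ≈ -10 — extremely weak base; rarely used for safety reasons
R'OH: pKₐ(R'OH₂⁺) ≈ -2.4
H₂PO₄⁻: pKₐ(H₃PO₄) ≈ 2.1 — moderate base; biological leaving group after further activation
hydrosulfide (HS⁻): pKₐ(H₂S) ≈ 7 — larger and more polarisable than the oxygen analogue
H⁻: pKₐ(H₂) ≈ 36 — extremely strong base; leaves only in special hydride-transfer contexts
methyl carbanion (CH₃⁻): pKₐ(CH₄) ≈ 48 — unstabilised carbanion; the worst conceivable leaving group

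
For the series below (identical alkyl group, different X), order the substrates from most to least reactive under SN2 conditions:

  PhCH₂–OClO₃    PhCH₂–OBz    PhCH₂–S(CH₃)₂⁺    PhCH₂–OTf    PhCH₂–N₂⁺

PhCH₂–N₂⁺ > PhCH₂–OTf > PhCH₂–OClO₃ > PhCH₂–S(CH₃)₂⁺ > PhCH₂–OBz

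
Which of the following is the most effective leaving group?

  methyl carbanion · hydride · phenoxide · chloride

A good leaving group is a weak base: the lower the pKₐ of its conjugate acid, the more readily it departs.
chloride: pKₐ(HCl) ≈ -7
phenoxide: pKₐ(C₆H₅OH (phenol)) ≈ 10
hydride: pKₐ(H₂) ≈ 36
methyl carbanion: pKₐ(CH₄) ≈ 48

chloride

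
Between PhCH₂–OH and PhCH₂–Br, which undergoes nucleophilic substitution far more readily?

PhCH₂–Br

From PhCH₂–OH the departing group would be OH⁻ (pKₐ(H₂O) ≈ 15.7). Strong base; essentially never leaves without prior activation.
From PhCH₂–Br the leaving group is Br⁻ (pKₐ(HBr) ≈ -9). Weak base; good leaving group.
(In practice PhCH₂–Br is made from PhCH₂–OH by treatment with PBr₃, replacing the hydroxyl with bromide.)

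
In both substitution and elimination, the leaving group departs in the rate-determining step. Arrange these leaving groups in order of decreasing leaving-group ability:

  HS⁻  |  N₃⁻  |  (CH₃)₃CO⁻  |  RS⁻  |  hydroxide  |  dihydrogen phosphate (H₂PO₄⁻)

A good leaving group is a weak base: the lower the pKₐ of its conjugate acid, the more readily it departs.
dihydrogen phosphate (H₂PO₄⁻): pKₐ(H₃PO₄) ≈ 2.1
N₃⁻: pKₐ(HN₃) ≈ 4.7
HS⁻: pKₐ(H₂S) ≈ 7 — larger and more polarisable than the oxygen analogue
RS⁻: pKₐ(RSH (a thiol)) ≈ 10.5
hydroxide: pKₐ(H₂O) ≈ 15.7
(CH₃)₃CO⁻: pKₐ(t-BuOH) ≈ 18 — bulky, strongly basic alkoxide

dihydrogen phosphate (H₂PO₄⁻) > N₃⁻ > HS⁻ > RS⁻ > hydroxide > (CH₃)₃CO⁻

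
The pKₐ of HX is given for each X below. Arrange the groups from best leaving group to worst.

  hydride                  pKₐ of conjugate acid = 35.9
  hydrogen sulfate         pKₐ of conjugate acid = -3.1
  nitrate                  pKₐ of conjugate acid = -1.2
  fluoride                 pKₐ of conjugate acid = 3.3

Lower conjugate-acid pKₐ ⇒ weaker base ⇒ better leaving group.
Sorting by the given values: hydrogen sulfate (-3.1), nitrate (-1.2), fluoride (3.3), hydride (35.9).

hydrogen sulfate > nitrate > fluoride > hydride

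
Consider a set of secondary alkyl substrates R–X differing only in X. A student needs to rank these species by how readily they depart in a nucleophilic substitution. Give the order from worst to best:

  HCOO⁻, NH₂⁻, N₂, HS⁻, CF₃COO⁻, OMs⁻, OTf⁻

NH₂⁻ < HS⁻ < HCOO⁻ < CF₃COO⁻ < OMs⁻ < OTf⁻ < N₂

N₂: no meaningful conjugate acid; N₂ departs as an exceptionally stable neutral molecule
OTf⁻: pKₐ(CF₃SO₃H (triflic acid)) ≈ -14
OMs⁻: pKₐ(CH₃SO₃H (MsOH)) ≈ -1.9
CF₃COO⁻: pKₐ(CF₃COOH) ≈ 0.2
HCOO⁻: pKₐ(HCOOH) ≈ 3.8
HS⁻: pKₐ(H₂S) ≈ 7
NH₂⁻: pKₐ(NH₃) ≈ 38
The question asks for worst first, so the sequence is read in increasing leaving-group ability.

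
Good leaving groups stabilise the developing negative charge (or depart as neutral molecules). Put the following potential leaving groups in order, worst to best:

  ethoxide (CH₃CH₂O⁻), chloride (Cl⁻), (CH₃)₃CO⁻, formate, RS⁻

(CH₃)₃CO⁻ < ethoxide (CH₃CH₂O⁻) < RS⁻ < formate < chloride (Cl⁻)

chloride (Cl⁻): pKₐ(HCl) ≈ -7
formate: pKₐ(HCOOH) ≈ 3.8 — resonance-stabilised carboxylate
RS⁻: pKₐ(RSH (a thiol)) ≈ 10.5 — moderately basic; rarely leaves without activation
ethoxide (CH₃CH₂O⁻): pKₐ(CH₃CH₂OH) ≈ 16
(CH₃)₃CO⁻: pKₐ(t-BuOH) ≈ 18 — bulky, strongly basic alkoxide
The question asks for worst first, so the sequence is read in increasing leaving-group ability.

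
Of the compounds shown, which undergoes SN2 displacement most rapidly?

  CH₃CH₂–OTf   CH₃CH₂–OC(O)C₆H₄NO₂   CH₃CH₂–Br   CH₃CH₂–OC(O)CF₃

CH₃CH₂–OTf

With the same alkyl group throughout, only the leaving group differentiates the rates.
Rank by basicity of the departing species: weakest base leaves most easily.
CH₃CH₂–OTf loses OTf⁻: pKₐ(CF₃SO₃H (triflic acid)) ≈ -14
CH₃CH₂–Br loses Br⁻: pKₐ(HBr) ≈ -9
CH₃CH₂–OC(O)CF₃ loses CF₃COO⁻: pKₐ(CF₃COOH) ≈ 0.2
CH₃CH₂–OC(O)C₆H₄NO₂ loses p-O₂N–C₆H₄–COO⁻: pKₐ(p-nitrobenzoic acid) ≈ 3.4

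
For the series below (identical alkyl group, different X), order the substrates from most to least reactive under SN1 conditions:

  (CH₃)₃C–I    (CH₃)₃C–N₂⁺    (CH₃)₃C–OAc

(CH₃)₃C–N₂⁺ > (CH₃)₃C–I > (CH₃)₃C–OAc

With the same alkyl group throughout, only the leaving group differentiates the rates.
A good leaving group is a weak base: the lower the pKₐ of its conjugate acid, the more readily it departs.
(CH₃)₃C–N₂⁺ loses N₂: no meaningful conjugate acid; N₂ departs as an exceptionally stable neutral molecule
(CH₃)₃C–I loses I⁻: pKₐ(HI) ≈ -10
(CH₃)₃C–OAc loses AcO⁻: pKₐ(CH₃COOH) ≈ 4.8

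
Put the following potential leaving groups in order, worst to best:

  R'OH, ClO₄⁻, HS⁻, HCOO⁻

Rank by basicity of the departing species: weakest base leaves most easily.
ClO₄⁻: pKₐ(HClO₄) ≈ -10
R'OH: pKₐ(R'OH₂⁺) ≈ -2.4
HCOO⁻: pKₐ(HCOOH) ≈ 3.8
HS⁻: pKₐ(H₂S) ≈ 7
The question asks for worst first, so the sequence is read in increasing leaving-group ability.

HS⁻ < HCOO⁻ < R'OH < ClO₄⁻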